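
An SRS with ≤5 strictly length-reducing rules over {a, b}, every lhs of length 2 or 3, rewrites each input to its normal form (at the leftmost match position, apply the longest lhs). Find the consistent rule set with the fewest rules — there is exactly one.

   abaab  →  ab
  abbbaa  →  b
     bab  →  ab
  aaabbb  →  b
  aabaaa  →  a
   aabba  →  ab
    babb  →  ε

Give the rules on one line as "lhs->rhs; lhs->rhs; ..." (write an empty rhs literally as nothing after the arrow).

  | abaab => aaab => bab => ab
  | abbbaa => baa => aa => b
  | bab => ab
  | aaabbb => babbb => abbb => b

aa->b; abb->; ba->a; bba->ab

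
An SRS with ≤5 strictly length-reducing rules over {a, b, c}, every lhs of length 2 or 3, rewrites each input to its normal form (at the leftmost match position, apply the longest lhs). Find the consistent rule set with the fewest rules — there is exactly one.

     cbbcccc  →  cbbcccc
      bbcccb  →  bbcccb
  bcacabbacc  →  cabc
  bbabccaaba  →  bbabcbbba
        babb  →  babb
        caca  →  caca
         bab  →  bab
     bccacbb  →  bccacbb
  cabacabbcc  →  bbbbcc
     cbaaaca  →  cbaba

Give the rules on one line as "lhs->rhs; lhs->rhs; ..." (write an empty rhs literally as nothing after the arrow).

aac->b; bac->; bca->; caa->bb

  | cbbcccc
  | bbcccb
  | bcacabbacc => cabbacc => cabc
  | bbabccaaba => bbabcbbba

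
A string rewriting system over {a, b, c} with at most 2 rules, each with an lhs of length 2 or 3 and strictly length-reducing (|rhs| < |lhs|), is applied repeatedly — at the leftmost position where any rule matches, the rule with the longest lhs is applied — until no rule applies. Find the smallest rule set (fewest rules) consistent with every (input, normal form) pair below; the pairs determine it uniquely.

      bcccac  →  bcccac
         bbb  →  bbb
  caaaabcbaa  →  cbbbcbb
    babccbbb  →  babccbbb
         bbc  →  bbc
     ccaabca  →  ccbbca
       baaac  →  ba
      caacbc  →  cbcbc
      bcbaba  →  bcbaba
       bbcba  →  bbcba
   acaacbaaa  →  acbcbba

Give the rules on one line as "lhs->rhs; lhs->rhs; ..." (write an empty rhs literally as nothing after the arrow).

  | bcccac
  | bbb
  | caaaabcbaa => cbaabcbaa => cbbbcbaa => cbbbcbb
  | babccbbb

aa->b; bac->a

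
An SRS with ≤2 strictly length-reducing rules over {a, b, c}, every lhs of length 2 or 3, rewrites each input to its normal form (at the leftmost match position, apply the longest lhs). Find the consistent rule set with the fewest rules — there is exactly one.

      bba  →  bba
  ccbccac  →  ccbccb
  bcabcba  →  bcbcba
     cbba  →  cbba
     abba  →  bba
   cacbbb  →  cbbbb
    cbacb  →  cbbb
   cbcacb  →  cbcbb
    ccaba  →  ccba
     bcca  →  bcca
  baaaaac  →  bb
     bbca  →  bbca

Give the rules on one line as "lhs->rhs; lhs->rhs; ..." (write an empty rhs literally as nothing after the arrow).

  | bba
  | ccbccac => ccbccb
  | bcabcba => bcbcba
  | cbba

ab->b; ac->b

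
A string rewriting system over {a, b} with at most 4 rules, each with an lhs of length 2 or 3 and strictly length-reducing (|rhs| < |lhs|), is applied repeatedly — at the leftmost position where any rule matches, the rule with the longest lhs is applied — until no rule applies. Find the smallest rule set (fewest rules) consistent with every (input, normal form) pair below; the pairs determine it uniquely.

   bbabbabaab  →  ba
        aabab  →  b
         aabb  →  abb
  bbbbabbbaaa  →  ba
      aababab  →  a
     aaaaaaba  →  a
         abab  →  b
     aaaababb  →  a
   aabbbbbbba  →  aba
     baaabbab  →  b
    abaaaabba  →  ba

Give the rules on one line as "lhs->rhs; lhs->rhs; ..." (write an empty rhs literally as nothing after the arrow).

aa->a; aaa->b; bab->aa; bbb->a

  | bbabbabaab => baababaab => bababaab => aaabaab => bbaab => bbab => baa => ba
  | aabab => abab => aaa => b
  | aabb => abb
  | bbbbabbbaaa => ababbbaaa => aaabbaaa => bbbaaa => aaaa => ba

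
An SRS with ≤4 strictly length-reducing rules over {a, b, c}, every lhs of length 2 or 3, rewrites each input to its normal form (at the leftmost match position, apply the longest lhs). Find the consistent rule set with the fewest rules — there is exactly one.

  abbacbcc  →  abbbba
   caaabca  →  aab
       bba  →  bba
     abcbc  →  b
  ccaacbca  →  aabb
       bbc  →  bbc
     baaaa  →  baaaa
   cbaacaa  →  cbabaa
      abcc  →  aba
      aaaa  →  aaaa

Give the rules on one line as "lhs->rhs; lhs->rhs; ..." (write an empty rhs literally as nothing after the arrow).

ac->b; bcb->; ca->; cc->a

  | abbacbcc => abbbbcc => abbbba
  | caaabca => aabca => aab
  | bba
  | abcbc => ac => b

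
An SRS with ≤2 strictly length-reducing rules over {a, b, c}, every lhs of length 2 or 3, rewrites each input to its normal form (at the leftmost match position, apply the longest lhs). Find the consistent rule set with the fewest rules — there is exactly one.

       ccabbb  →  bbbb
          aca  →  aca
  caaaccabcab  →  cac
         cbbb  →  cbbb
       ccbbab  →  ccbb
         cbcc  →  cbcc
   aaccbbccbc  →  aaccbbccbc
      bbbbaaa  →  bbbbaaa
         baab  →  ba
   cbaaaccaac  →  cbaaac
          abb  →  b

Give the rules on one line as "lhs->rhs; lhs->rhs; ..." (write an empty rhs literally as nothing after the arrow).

ab->; cca->b

  | ccabbb => bbbb
  | aca
  | caaaccabcab => caaabbcab => caabcab => cacab => cac
  | cbbb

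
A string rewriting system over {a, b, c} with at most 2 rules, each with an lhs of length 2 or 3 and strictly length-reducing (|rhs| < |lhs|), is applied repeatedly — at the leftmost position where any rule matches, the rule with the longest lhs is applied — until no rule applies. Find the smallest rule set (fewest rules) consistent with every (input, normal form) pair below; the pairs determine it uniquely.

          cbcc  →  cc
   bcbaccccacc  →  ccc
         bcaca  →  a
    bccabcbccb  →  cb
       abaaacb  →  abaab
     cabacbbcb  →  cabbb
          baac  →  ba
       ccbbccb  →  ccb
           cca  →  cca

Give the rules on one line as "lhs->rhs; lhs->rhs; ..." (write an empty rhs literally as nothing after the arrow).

ac->; bc->

  | cbcc => cc
  | bcbaccccacc => baccccacc => bcccacc => ccacc => ccc
  | bcaca => aca => a
  | bccabcbccb => cabcbccb => cabccb => cacb => cb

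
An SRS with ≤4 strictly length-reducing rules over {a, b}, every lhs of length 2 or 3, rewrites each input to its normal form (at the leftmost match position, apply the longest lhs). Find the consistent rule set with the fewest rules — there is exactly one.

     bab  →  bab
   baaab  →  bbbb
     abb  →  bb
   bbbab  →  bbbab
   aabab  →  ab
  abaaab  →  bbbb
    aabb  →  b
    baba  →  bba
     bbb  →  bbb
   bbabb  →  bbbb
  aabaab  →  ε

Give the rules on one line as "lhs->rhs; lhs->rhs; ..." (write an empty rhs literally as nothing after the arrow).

aaa->bb; aab->; aba->ba; abb->bb

  | bab
  | baaab => bbbb
  | abb => bb
  | bbbab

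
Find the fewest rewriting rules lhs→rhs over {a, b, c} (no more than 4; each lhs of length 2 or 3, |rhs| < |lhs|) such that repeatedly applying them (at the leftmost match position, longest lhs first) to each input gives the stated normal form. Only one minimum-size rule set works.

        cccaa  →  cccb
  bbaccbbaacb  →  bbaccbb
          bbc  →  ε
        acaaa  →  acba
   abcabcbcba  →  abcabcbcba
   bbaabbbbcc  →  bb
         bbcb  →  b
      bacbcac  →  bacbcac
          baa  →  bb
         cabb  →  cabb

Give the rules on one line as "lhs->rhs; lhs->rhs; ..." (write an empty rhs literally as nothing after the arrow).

  | cccaa => cccb
  | bbaccbbaacb => bbaccbbbcb => bbaccbb
  | bbc => ε
  | acaaa => acba

aa->b; aab->b; bbc->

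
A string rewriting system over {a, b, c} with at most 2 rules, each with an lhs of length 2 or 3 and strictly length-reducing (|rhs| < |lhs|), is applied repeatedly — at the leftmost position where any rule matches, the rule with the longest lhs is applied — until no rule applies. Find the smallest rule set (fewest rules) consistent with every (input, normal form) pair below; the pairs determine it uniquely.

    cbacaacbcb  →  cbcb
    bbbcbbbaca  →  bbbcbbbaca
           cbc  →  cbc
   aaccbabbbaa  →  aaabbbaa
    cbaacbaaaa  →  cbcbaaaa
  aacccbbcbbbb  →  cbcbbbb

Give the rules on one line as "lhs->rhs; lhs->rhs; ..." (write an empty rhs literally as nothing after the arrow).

  | cbacaacbcb => cbacacbcb => cbaccbcb => cbacb => cbcb
  | bbbcbbbaca
  | cbc
  | aaccbabbbaa => aaabbbaa

acb->cb; ccb->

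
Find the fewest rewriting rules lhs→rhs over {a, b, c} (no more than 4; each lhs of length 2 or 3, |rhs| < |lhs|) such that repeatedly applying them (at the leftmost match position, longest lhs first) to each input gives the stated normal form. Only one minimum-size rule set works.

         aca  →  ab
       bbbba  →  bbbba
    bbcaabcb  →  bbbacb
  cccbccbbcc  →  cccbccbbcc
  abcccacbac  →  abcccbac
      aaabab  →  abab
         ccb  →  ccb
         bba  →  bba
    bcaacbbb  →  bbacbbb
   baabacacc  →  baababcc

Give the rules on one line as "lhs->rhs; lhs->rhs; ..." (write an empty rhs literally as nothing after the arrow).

  | aca => ab
  | bbbba
  | bbcaabcb => bbbabcb => bbbacb
  | cccbccbbcc

aaa->a; bcb->cb; ca->b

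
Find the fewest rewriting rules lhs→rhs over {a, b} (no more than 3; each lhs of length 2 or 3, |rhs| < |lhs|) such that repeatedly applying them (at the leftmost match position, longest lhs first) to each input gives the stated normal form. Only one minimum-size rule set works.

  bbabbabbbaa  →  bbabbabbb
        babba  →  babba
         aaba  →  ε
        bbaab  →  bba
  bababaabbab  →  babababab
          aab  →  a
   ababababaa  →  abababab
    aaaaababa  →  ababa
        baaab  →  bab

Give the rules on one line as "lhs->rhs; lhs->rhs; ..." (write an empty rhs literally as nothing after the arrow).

aa->; aab->a

  | bbabbabbbaa => bbabbabbb
  | babba
  | aaba => aa => ε
  | bbaab => bba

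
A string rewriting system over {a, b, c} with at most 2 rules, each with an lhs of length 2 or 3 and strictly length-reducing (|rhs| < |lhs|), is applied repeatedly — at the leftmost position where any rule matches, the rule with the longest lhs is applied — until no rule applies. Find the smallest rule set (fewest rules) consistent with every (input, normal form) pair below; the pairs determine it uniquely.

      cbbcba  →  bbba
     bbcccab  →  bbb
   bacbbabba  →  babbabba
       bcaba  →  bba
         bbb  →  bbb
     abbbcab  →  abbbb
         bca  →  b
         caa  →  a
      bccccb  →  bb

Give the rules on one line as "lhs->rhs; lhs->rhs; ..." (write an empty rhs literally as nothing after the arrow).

  | cbbcba => bbcba => bbba
  | bbcccab => bbccb => bbcb => bbb
  | bacbbabba => babbabba
  | bcaba => bba

ca->; cb->b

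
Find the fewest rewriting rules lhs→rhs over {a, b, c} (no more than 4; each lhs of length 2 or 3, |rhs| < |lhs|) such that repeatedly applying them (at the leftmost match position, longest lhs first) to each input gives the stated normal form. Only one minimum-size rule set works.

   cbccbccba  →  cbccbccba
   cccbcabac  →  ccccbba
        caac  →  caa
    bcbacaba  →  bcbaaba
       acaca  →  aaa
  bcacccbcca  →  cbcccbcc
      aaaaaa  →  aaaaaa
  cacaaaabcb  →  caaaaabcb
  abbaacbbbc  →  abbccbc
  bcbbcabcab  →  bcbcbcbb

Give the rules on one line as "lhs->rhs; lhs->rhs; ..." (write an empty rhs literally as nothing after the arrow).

  | cbccbccba
  | cccbcabac => ccccbbac => ccccbba
  | caac => caa
  | bcbacaba => bcbaaba

ac->a; acb->cc; bca->cb; cca->cc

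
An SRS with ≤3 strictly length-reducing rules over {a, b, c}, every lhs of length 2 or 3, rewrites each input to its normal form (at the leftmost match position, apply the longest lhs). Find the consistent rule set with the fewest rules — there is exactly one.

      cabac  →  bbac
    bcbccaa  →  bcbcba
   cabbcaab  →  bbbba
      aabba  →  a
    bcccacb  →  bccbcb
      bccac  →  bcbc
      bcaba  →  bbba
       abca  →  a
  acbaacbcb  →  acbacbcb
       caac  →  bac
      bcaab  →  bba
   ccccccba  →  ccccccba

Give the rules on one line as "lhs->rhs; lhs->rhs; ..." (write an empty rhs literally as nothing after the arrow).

aa->a; ab->a; ca->b

  | cabac => bbac
  | bcbccaa => bcbcba
  | cabbcaab => bbbcaab => bbbbab => bbbba
  | aabba => abba => aba => aa => a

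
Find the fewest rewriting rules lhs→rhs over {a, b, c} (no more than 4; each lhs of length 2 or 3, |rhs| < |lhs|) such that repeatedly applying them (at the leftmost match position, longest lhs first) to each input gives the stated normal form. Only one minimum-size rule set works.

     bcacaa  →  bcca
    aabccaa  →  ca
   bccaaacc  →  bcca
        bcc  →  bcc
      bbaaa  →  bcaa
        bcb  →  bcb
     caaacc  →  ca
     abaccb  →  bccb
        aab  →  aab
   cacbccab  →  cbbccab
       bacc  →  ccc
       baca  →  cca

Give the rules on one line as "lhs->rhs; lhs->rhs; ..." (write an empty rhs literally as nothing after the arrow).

abc->; ac->b; ba->c

  | bcacaa => bcbaa => bcca
  | aabccaa => acaa => baa => ca
  | bccaaacc => bccaabc => bcca
  | bcc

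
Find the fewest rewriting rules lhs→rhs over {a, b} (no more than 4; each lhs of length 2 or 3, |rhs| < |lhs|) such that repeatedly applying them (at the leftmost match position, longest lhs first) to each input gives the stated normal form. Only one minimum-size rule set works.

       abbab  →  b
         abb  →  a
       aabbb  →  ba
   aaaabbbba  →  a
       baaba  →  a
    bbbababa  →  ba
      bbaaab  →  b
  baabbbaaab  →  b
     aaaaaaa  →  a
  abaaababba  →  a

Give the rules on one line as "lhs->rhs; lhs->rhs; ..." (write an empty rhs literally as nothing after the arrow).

  | abbab => bbab => aab => ab => b
  | abb => bb => a
  | aabbb => abbb => bbb => ba
  | aaaabbbba => aaabbbba => aabbbba => abbbba => bbbba => baba => bba => aa => a

aa->a; ab->b; bb->a; bbb->ba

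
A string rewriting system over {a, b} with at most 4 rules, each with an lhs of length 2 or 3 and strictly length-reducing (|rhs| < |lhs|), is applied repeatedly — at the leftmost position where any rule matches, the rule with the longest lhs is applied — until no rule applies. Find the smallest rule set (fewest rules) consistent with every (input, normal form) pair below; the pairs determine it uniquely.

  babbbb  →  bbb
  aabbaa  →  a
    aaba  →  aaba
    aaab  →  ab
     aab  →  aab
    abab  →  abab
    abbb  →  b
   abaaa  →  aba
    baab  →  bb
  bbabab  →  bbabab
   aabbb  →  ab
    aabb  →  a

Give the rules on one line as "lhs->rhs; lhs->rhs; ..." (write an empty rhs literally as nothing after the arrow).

  | babbbb => bbb
  | aabbaa => aaa => a
  | aaba
  | aaab => ab

aaa->a; abb->; baa->b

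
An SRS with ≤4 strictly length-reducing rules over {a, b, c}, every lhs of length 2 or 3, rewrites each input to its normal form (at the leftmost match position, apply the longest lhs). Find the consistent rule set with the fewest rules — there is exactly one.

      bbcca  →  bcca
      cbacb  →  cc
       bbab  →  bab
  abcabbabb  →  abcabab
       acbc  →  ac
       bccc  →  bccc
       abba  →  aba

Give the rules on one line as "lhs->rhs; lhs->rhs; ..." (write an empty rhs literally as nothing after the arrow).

bb->b; cb->; cba->cc

  | bbcca => bcca
  | cbacb => cccb => cc
  | bbab => bab
  | abcabbabb => abcababb => abcabab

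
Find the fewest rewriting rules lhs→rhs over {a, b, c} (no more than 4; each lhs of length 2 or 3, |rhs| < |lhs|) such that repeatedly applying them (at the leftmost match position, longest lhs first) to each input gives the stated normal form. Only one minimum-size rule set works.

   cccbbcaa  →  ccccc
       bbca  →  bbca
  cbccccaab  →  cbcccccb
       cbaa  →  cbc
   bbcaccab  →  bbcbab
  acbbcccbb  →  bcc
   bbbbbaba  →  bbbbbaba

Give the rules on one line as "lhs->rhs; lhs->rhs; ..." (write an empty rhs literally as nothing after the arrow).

  | cccbbcaa => ccccaa => ccccc
  | bbca
  | cbccccaab => cbcccccb
  | cbaa => cbc

aa->c; acc->b; cbb->c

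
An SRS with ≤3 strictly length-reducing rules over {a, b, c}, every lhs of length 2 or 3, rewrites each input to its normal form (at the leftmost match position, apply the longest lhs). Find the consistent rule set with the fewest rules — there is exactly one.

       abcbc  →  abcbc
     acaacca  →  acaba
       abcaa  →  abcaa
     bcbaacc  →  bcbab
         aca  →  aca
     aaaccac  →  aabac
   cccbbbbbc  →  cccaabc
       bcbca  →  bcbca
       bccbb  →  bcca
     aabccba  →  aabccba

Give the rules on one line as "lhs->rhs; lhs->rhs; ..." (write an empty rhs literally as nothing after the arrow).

  | abcbc
  | acaacca => acaba
  | abcaa
  | bcbaacc => bcbab

acc->b; bb->a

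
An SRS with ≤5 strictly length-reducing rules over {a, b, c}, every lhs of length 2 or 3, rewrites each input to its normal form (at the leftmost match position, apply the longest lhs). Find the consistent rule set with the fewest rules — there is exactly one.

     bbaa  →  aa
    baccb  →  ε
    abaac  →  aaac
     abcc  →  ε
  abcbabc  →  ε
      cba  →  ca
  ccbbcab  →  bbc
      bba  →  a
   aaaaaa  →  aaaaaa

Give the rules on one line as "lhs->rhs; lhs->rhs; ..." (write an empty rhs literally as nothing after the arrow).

ab->; aba->aa; ba->a; cc->

  | bbaa => baa => aa
  | baccb => accb => ab => ε
  | abaac => aaac
  | abcc => cc => ε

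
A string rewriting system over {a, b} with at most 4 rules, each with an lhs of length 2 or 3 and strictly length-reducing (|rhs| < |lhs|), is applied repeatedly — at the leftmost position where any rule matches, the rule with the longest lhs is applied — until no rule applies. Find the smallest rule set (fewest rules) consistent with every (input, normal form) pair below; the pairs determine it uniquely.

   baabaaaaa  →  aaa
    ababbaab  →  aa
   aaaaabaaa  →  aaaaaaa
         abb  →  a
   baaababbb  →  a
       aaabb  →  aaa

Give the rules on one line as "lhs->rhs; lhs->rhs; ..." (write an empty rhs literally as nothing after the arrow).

  | baabaaaaa => baaaaa => aaa
  | ababbaab => abbaab => abaab => aab => aa
  | aaaaabaaa => aaaaaaa
  | abb => ab => a

ab->a; aba->a; baa->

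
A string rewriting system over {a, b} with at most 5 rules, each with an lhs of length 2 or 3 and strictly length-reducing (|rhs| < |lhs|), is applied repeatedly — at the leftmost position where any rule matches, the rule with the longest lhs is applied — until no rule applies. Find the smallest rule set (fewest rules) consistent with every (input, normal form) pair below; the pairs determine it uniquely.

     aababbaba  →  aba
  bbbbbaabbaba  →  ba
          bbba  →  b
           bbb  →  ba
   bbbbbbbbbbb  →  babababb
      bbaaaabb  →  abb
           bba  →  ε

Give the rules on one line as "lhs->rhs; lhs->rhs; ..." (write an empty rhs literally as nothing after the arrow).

aa->; aab->; bba->; bbb->ba

  | aababbaba => abbaba => aba
  | bbbbbaabbaba => babbaabbaba => baabbaba => bbaba => ba
  | bbba => baa => b
  | bbb => ba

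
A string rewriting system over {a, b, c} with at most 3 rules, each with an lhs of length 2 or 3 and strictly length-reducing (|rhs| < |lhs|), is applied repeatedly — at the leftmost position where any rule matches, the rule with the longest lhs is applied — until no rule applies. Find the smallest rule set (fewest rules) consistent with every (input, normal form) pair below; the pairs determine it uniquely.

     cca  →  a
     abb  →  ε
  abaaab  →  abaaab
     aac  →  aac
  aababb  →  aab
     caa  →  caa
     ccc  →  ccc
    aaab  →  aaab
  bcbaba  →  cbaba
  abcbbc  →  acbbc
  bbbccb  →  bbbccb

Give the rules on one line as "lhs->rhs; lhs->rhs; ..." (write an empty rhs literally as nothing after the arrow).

abb->; bcb->cb; cca->a

  | cca => a
  | abb => ε
  | abaaab
  | aac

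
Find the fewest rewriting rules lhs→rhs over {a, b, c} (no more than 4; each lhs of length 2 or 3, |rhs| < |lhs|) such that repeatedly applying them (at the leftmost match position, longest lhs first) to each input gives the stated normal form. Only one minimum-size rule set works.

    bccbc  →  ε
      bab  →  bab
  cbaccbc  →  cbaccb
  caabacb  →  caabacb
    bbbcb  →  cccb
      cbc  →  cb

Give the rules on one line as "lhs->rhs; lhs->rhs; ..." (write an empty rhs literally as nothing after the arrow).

  | bccbc => bcbc => bbc => ε
  | bab
  | cbaccbc => cbaccb
  | caabacb

bbb->cc; bbc->; bc->b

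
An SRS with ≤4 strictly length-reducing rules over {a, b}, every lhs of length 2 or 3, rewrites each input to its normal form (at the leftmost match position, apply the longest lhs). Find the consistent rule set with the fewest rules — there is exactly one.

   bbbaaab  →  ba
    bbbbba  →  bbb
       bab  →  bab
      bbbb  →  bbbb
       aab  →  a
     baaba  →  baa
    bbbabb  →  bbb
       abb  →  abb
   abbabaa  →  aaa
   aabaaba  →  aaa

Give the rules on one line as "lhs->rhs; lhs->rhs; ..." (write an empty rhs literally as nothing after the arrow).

aab->a; aba->aa; bba->

  | bbbaaab => baab => ba
  | bbbbba => bbb
  | bab
  | bbbb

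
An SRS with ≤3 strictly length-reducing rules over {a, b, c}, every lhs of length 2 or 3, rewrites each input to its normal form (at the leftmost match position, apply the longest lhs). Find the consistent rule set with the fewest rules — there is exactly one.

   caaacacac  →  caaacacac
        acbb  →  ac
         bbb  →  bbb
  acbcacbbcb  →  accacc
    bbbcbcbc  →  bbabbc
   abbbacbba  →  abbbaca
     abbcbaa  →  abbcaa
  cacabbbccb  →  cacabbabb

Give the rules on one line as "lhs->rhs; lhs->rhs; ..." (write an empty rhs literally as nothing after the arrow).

bcc->ab; cb->c

  | caaacacac
  | acbb => acb => ac
  | bbb
  | acbcacbbcb => accacbbcb => accacbcb => accaccb => accacc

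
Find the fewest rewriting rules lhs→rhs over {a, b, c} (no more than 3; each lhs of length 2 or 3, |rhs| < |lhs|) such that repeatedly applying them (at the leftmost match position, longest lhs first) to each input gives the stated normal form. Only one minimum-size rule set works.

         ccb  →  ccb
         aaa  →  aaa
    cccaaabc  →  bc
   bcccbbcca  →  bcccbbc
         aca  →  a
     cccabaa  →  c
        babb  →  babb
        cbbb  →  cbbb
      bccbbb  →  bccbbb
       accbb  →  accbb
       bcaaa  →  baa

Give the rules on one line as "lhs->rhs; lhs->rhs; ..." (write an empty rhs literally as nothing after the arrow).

ca->; cba->c

  | ccb
  | aaa
  | cccaaabc => ccaabc => cabc => bc
  | bcccbbcca => bcccbbc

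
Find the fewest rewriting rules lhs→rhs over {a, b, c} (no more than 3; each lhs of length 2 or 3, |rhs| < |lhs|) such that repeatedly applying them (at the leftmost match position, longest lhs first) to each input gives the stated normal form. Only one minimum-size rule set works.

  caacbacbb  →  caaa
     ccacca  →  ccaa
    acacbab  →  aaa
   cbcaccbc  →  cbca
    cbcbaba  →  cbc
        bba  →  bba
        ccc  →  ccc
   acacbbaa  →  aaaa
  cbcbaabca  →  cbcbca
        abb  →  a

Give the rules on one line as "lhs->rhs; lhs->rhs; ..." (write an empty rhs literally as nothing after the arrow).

ab->a; ac->a; baa->

  | caacbacbb => caabacbb => caaacbb => caaabb => caaab => caaa
  | ccacca => ccaca => ccaa
  | acacbab => aacbab => aabab => aaab => aaa
  | cbcaccbc => cbcacbc => cbcabc => cbcac => cbca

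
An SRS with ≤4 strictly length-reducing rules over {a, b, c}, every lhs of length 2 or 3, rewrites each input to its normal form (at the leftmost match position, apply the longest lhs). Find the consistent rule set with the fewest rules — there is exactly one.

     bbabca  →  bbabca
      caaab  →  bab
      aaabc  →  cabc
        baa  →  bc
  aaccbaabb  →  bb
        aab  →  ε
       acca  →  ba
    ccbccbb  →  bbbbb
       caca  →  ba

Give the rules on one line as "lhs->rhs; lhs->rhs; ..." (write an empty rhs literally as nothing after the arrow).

aa->c; ac->c; cb->; cc->b

  | bbabca
  | caaab => ccab => bab
  | aaabc => cabc
  | baa => bc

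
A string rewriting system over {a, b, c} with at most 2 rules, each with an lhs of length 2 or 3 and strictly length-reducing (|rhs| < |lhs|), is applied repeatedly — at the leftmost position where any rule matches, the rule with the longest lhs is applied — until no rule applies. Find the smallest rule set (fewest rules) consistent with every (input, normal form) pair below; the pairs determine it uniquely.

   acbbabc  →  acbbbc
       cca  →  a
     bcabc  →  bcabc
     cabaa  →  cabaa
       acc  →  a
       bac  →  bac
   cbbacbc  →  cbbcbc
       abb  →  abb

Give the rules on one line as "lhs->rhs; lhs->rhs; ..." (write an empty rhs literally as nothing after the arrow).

bba->bb; cc->

  | acbbabc => acbbbc
  | cca => a
  | bcabc
  | cabaa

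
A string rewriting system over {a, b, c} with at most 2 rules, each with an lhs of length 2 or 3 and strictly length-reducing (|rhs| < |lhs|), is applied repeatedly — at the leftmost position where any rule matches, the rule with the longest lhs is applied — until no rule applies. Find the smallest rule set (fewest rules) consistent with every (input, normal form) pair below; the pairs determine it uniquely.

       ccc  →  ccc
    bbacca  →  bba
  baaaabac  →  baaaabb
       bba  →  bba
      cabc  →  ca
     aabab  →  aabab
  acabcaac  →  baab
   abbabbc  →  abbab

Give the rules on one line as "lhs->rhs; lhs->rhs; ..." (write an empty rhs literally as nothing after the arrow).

  | ccc
  | bbacca => bbbca => bba
  | baaaabac => baaaabb
  | bba

ac->b; bc->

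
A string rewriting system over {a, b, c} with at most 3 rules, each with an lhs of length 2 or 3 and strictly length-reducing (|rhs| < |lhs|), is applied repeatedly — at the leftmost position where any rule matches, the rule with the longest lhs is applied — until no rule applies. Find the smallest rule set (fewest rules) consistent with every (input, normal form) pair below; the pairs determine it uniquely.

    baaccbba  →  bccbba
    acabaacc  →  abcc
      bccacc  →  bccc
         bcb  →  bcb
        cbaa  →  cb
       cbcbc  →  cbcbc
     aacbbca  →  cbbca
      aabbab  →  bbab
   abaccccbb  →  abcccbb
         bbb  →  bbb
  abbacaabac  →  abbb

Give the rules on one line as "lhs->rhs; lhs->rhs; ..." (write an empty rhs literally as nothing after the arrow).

aa->; ac->

  | baaccbba => bccbba
  | acabaacc => abaacc => abcc
  | bccacc => bccc
  | bcb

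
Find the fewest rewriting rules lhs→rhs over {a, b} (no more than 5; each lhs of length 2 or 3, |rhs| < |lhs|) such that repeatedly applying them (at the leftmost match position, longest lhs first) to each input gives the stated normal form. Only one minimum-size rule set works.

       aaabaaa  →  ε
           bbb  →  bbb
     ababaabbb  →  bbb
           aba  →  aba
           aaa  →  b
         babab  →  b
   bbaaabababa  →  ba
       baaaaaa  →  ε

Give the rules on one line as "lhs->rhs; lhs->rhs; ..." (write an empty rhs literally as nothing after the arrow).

aa->; aaa->b; bab->bb; bba->

  | aaabaaa => bbaaa => aa => ε
  | bbb
  | ababaabbb => abbaabbb => aabbb => bbb
  | aba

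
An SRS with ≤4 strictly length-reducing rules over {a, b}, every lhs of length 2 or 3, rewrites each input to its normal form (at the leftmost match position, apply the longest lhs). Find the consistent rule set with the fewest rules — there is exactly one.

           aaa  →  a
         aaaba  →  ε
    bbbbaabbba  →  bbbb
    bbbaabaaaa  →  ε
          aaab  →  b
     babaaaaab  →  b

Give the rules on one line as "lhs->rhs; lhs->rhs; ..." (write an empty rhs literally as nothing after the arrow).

  | aaa => a
  | aaaba => aba => ba => ε
  | bbbbaabbba => bbbabbba => bbbbba => bbbb
  | bbbaabaaaa => bbabaaaa => bbaaaa => baaa => aa => ε

aa->; ab->b; ba->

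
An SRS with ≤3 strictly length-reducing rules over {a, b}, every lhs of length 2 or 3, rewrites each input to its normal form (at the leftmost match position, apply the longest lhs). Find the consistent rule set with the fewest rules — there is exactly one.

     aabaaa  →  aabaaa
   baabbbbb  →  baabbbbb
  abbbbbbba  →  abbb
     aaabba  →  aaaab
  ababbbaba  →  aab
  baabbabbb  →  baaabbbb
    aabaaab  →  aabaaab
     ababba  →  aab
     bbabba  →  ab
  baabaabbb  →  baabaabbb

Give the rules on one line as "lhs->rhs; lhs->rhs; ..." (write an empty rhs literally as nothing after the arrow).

bab->b; bba->ab

  | aabaaa
  | baabbbbb
  | abbbbbbba => abbbbbab => abbbabb => ababbb => abbb
  | aaabba => aaaab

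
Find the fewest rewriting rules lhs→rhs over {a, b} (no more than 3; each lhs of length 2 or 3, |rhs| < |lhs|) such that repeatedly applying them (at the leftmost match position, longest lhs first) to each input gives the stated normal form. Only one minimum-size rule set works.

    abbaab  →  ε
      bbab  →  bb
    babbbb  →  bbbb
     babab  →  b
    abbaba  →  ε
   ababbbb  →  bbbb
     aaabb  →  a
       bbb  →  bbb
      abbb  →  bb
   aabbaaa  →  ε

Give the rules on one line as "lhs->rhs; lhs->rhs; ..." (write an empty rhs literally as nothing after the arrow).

  | abbaab => baab => ab => ε
  | bbab => bb
  | babbbb => bbbb
  | babab => bab => b

ab->; aba->ab; ba->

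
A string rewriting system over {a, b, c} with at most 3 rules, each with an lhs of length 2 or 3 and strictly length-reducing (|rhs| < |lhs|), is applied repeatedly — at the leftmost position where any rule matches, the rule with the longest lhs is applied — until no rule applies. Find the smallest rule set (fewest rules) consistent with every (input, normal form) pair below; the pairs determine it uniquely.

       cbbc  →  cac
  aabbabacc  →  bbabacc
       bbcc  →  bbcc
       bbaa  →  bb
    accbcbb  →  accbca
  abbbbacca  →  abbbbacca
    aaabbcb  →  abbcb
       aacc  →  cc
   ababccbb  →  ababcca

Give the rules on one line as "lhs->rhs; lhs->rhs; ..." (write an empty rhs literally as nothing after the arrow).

aa->; cbb->ca

  | cbbc => cac
  | aabbabacc => bbabacc
  | bbcc
  | bbaa => bb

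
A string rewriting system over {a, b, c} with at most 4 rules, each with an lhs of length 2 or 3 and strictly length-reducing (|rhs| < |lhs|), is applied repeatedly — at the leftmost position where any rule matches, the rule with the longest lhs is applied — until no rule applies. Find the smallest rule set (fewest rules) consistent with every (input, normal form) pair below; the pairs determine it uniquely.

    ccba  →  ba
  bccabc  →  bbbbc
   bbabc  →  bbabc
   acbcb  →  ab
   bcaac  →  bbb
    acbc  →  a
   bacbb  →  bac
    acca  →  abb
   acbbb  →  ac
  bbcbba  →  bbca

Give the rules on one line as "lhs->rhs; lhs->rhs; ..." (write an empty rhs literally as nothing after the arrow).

aac->ca; cb->c; cc->; cca->bb

  | ccba => ba
  | bccabc => bbbbc
  | bbabc
  | acbcb => accb => ab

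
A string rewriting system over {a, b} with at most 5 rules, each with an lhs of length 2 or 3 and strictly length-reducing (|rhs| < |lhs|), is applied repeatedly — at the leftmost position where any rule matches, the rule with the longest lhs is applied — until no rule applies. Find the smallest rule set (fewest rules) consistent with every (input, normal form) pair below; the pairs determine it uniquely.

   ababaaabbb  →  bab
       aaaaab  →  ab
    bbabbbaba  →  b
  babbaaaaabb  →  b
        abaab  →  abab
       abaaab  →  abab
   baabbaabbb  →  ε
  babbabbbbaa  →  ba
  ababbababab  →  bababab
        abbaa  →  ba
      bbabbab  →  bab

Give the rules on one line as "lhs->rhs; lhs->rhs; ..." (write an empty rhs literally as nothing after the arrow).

  | ababaaabbb => ababaabbb => abababbb => ababbab => abbaab => baaab => baab => bab
  | aaaaab => aaaab => aaab => aab => ab
  | bbabbbaba => bbbbaba => bbaba => bba => b
  | babbaaaaabb => bbaaaaaabb => baaaaabb => baaaabb => baaabb => baabb => babb => bba => b

aa->a; abb->ba; bb->; bba->b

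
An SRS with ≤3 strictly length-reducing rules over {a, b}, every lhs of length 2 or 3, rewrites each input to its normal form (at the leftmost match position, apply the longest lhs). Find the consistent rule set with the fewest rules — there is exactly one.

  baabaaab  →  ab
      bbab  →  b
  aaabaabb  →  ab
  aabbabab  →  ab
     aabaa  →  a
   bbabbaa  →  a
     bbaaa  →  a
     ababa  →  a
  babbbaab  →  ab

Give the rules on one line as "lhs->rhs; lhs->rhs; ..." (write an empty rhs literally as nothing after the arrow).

  | baabaaab => abaaab => aaab => aab => ab
  | bbab => bab => b
  | aaabaabb => aabaabb => abaabb => aabb => abb => ab
  | aabbabab => abbabab => ababab => abab => ab

aa->a; ba->; bb->b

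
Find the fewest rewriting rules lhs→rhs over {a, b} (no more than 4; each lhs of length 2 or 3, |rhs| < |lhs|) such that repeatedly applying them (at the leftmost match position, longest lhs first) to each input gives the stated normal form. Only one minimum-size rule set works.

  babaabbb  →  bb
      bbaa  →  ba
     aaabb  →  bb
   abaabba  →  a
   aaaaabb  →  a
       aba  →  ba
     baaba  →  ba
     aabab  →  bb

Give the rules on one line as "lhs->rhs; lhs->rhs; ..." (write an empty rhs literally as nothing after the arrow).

aaa->; ab->b; abb->; baa->a

  | babaabbb => bbaabbb => babbb => bb
  | bbaa => ba
  | aaabb => bb
  | abaabba => baabba => abba => a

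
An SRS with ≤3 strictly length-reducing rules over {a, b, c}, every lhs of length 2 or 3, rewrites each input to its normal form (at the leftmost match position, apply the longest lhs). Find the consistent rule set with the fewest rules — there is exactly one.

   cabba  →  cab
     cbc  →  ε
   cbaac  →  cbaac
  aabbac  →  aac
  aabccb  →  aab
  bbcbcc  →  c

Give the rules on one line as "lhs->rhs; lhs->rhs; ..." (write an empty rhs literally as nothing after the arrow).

  | cabba => cab
  | cbc => cc => ε
  | cbaac
  | aabbac => aabc => aac

bba->b; bc->c; cc->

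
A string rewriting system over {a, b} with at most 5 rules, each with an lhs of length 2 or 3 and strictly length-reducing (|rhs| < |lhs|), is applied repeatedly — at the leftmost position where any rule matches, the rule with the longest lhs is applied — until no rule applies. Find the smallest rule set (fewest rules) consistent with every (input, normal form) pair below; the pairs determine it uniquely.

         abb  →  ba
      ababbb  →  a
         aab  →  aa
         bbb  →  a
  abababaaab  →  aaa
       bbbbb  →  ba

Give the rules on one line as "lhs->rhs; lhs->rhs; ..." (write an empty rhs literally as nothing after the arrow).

ab->a; aba->b; abb->ba; bbb->a

  | abb => ba
  | ababbb => bbbb => ab => a
  | aab => aa
  | bbb => a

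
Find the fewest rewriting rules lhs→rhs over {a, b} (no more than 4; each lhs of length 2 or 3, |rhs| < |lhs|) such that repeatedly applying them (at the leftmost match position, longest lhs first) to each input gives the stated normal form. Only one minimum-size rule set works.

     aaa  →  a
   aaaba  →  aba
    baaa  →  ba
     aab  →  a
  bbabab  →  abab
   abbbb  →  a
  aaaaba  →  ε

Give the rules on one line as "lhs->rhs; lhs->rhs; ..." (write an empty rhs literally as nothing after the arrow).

  | aaa => a
  | aaaba => aba
  | baaa => ba
  | aab => a

aa->; aab->a; bb->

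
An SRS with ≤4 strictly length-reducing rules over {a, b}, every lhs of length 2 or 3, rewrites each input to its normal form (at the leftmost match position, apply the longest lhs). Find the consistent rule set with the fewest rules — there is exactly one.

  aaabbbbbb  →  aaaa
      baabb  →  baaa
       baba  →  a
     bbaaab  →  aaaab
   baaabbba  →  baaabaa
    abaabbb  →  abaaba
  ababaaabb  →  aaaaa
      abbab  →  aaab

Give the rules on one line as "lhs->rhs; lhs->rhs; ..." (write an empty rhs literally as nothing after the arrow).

bab->; bb->a; bbb->ba

  | aaabbbbbb => aaababbb => aaabb => aaaa
  | baabb => baaa
  | baba => a
  | bbaaab => aaaab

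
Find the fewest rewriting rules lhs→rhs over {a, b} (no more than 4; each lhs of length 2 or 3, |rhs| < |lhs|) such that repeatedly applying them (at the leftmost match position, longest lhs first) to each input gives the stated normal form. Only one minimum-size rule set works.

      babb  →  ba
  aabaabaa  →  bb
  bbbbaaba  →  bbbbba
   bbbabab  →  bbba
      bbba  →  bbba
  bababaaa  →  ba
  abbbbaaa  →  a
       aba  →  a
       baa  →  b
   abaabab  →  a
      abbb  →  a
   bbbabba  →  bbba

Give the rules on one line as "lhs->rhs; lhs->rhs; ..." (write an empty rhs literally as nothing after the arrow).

  | babb => bab => ba
  | aabaabaa => baabaa => bbaa => bb
  | bbbbaaba => bbbbba
  | bbbabab => bbbabb => bbbab => bbba

aa->; ab->a; aba->ab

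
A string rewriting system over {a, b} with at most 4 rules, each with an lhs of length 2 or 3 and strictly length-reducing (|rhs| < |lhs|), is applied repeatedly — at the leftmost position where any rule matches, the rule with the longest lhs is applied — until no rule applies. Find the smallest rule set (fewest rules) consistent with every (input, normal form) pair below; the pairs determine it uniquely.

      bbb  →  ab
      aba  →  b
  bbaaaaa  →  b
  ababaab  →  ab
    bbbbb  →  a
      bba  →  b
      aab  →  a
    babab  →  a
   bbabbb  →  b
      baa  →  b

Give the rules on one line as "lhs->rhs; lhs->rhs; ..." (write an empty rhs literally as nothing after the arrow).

aa->b; ba->a; bb->a

  | bbb => ab
  | aba => aa => b
  | bbaaaaa => aaaaaa => baaaa => aaaa => baa => aa => b
  | ababaab => aabaab => bbaab => aaab => bab => ab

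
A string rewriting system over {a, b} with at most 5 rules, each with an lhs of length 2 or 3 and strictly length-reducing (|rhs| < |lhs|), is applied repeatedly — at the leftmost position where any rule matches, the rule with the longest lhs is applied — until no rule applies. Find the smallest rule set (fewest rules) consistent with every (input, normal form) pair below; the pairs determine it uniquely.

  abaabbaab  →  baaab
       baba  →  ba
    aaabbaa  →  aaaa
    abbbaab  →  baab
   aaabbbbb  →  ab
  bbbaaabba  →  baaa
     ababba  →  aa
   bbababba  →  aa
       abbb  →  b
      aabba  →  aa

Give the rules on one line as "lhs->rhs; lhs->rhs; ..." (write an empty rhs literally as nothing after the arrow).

aba->ba; abb->; bab->b; bb->a

  | abaabbaab => baabbaab => baaab
  | baba => ba
  | aaabbaa => aaaa
  | abbbaab => baab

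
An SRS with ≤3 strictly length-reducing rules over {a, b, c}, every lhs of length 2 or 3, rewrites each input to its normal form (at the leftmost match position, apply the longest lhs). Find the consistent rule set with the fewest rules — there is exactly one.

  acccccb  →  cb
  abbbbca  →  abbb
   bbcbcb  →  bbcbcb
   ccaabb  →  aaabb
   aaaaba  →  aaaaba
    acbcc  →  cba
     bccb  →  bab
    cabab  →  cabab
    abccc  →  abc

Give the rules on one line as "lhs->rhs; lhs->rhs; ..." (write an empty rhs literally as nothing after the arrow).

  | acccccb => cccccb => acccb => cccb => acb => cb
  | abbbbca => abbb
  | bbcbcb
  | ccaabb => aaabb

ac->c; bca->; cc->a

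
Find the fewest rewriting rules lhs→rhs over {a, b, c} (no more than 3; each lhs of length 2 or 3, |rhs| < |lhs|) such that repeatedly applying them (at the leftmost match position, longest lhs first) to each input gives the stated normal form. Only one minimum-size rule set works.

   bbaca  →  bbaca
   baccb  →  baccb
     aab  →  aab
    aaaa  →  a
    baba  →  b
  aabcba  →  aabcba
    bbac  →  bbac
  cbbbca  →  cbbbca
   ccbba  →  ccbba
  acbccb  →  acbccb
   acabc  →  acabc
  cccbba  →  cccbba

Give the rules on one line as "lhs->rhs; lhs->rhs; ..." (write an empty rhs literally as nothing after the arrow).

  | bbaca
  | baccb
  | aab
  | aaaa => a

aaa->; aba->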